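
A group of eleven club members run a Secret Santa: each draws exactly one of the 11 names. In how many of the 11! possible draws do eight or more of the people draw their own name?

386

# with exactly i fixed is C(11,i)·!(11-i); sum over i=8..11:
  i=8: C(11,8)·!3 = 165·2 = 330
  i=9: C(11,9)·!2 = 55·1 = 55
  i=10: C(11,10)·!1 = 11·0 = 0
  i=11: C(11,11)·!0 = 1·1 = 1
Total = 386.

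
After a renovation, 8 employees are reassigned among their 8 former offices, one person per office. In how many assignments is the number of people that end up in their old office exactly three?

2464

Pick the 3 fixed positions: C(8,3) = 56 ways.
The other 5 form a derangement: !5 = 44.
Total: 56 × 44 = 2464.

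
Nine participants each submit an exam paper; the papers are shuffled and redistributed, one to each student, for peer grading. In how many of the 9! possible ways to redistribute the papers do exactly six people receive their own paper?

168

Choose which 6 of the 9 are fixed: C(9,6) = 84.
The other 3 form a derangement: !3 = 2.
Total: 84 × 2 = 168.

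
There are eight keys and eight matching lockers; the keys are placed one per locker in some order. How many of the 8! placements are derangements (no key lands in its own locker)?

14833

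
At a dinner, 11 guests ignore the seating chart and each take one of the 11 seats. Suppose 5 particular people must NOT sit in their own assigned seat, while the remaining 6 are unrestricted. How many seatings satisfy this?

25022880

Let A_j be the event that the j-th constrained one is fixed. By inclusion-exclusion over the 5 events:
Σ_{j=0}^{5} (-1)^j C(5,j)(11-j)!
= C(5,0)·11! - C(5,1)·10! + C(5,2)·9! - C(5,3)·8! + C(5,4)·7! - C(5,5)·6!
= 39916800 - 18144000 + 3628800 - 403200 + 25200 - 720
= 25022880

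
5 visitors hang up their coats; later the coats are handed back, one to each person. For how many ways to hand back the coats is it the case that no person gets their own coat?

44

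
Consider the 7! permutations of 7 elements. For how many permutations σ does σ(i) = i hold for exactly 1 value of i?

Choose which one of the 7 is fixed: C(7,1) = 7.
The other 6 form a derangement: !6 = 265.
Total: 7 × 265 = 1855.

1855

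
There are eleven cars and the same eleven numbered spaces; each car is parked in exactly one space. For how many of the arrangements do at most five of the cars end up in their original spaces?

39893116

# with exactly i fixed is C(11,i)·!(11-i); sum over i=0..5:
  i=0: C(11,0)·!11 = 1·14684570 = 14684570
  i=1: C(11,1)·!10 = 11·1334961 = 14684571
  i=2: C(11,2)·!9 = 55·133496 = 7342280
  i=3: C(11,3)·!8 = 165·14833 = 2447445
  i=4: C(11,4)·!7 = 330·1854 = 611820
  i=5: C(11,5)·!6 = 462·265 = 122430
Total = 39893116.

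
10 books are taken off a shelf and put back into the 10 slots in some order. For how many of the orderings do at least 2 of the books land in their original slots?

# with exactly i fixed is C(10,i)·!(10-i); sum over i=2..10:
  i=2: C(10,2)·!8 = 45·14833 = 667485
  i=3: C(10,3)·!7 = 120·1854 = 222480
  i=4: C(10,4)·!6 = 210·265 = 55650
  i=5: C(10,5)·!5 = 252·44 = 11088
  i=6: C(10,6)·!4 = 210·9 = 1890
  i=7: C(10,7)·!3 = 120·2 = 240
  i=8: C(10,8)·!2 = 45·1 = 45
  i=9: C(10,9)·!1 = 10·0 = 0
  i=10: C(10,10)·!0 = 1·1 = 1
Total = 958879.

958879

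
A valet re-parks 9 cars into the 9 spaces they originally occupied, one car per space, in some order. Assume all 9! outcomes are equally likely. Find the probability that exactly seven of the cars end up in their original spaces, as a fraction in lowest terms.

Favorable outcomes: C(9,7)·!2 = 36·1 = 36.
Total outcomes: 9! = 362880.
Probability = 36/362880 = 1/10080.

1/10080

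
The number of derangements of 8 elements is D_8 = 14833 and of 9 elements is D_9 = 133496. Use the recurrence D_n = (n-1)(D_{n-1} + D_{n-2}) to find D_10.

1334961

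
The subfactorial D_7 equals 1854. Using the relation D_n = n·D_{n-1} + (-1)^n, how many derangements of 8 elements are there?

D_8 = 8·1854 + 1 = 14833.

14833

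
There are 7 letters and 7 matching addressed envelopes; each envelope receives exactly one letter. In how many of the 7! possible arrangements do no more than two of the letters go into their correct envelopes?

4633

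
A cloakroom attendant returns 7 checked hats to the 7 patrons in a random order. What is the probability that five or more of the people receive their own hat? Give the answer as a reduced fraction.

11/2520

Favorable outcomes: Σ_{i≥5} C(7,i)·!(7-i) = 21·1 + 7·0 + 1·1 = 22.
Total outcomes: 7! = 5040.
Probability = 22/5040 = 11/2520.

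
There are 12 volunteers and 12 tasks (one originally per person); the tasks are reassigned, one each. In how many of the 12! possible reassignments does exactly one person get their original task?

Pick the single fixed position: C(12,1) = 12 ways.
The remaining 11 must be deranged: !11 = 14684570.
Total: 12 × 14684570 = 176214840.

176214840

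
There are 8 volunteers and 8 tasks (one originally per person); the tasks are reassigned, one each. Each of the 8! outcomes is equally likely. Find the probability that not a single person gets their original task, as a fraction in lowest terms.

Favorable outcomes: !8 = 14833.
Total outcomes: 8! = 40320.
Probability = 14833/40320 = 2119/5760.

2119/5760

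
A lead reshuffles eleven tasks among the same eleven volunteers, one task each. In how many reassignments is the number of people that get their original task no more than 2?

# with exactly i fixed is C(11,i)·!(11-i); sum over i=0..2:
  i=0: C(11,0)·!11 = 1·14684570 = 14684570
  i=1: C(11,1)·!10 = 11·1334961 = 14684571
  i=2: C(11,2)·!9 = 55·133496 = 7342280
Total = 36711421.

36711421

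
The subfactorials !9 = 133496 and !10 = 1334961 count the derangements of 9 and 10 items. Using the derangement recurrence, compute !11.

14684570

!11 = (11-1)·(!10 + !9) = 10·(1334961 + 133496) = 10·1468457 = 14684570.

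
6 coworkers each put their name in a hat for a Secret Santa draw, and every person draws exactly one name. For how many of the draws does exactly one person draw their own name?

264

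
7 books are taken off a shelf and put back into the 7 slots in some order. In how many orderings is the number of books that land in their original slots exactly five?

21

Choose which 5 of the 7 are fixed: C(7,5) = 21.
The remaining 2 must be deranged: !2 = 1.
Total: 21 × 1 = 21.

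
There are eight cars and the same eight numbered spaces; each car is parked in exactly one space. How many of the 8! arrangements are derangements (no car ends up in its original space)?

14833

The number of derangements of 8 is !8 = Σ_{k=0}^{8} (-1)^k·8!/k!
= 8! - 8!/1! + 8!/2! - 8!/3! + 8!/4! - 8!/5! + 8!/6! - 8!/7! + 8!/8!
= 40320 - 40320 + 20160 - 6720 + 1680 - 336 + 56 - 8 + 1
= 14833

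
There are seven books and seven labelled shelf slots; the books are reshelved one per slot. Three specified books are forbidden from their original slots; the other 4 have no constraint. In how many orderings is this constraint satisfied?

Let A_j be the event that the j-th constrained one is fixed. By inclusion-exclusion over the 3 events:
Σ_{j=0}^{3} (-1)^j C(3,j)(7-j)!
= C(3,0)·7! - C(3,1)·6! + C(3,2)·5! - C(3,3)·4!
= 5040 - 2160 + 360 - 24
= 3216

3216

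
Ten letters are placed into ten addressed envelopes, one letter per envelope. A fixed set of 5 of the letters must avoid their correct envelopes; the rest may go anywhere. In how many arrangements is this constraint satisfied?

2170680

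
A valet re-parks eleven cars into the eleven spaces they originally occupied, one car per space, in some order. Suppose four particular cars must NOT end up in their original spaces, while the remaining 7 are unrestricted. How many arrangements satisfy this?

Inclusion-exclusion on the 4 forbidden self-matches:
Σ_{j=0}^{4} (-1)^j C(4,j)(11-j)!
= C(4,0)·11! - C(4,1)·10! + C(4,2)·9! - C(4,3)·8! + C(4,4)·7!
= 39916800 - 14515200 + 2177280 - 161280 + 5040
= 27422640

27422640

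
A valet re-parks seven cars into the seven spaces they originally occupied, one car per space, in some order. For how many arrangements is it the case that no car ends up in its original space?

1854

Use !n = (n-1)(!(n-1) + !(n-2)).
!7 = 6·(265 + 44) = 6·309 = 1854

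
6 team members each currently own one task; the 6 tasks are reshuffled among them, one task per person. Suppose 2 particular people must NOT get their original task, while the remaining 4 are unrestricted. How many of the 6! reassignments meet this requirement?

504

Let A_j be the event that the j-th constrained one is fixed. By inclusion-exclusion over the 2 events:
Σ_{j=0}^{2} (-1)^j C(2,j)(6-j)!
= C(2,0)·6! - C(2,1)·5! + C(2,2)·4!
= 720 - 240 + 24
= 504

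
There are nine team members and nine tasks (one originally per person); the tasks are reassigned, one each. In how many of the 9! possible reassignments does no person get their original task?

133496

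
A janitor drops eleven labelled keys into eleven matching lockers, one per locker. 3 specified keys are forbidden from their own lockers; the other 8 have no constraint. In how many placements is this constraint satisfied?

30078720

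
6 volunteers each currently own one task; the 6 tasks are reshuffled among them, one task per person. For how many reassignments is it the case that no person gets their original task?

By inclusion-exclusion, !6 = Σ (-1)^k · 6!/k! for k=0..6
= 6! - 6!/1! + 6!/2! - 6!/3! + 6!/4! - 6!/5! + 6!/6!
= 720 - 720 + 360 - 120 + 30 - 6 + 1
= 265

265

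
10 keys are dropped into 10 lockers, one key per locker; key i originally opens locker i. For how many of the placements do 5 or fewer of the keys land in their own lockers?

3626624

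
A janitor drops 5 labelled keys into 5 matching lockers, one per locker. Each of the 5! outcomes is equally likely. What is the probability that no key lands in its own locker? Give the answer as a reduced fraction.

Favorable outcomes: !5 = 44.
Total outcomes: 5! = 120.
Probability = 44/120 = 11/30.

11/30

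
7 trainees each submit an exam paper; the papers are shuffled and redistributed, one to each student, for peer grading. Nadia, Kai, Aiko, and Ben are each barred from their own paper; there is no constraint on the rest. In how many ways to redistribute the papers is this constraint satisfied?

2790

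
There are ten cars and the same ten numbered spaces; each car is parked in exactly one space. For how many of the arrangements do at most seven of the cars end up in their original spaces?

3628754

# with exactly i fixed is C(10,i)·!(10-i); sum over i=0..7:
  i=0: C(10,0)·!10 = 1·1334961 = 1334961
  i=1: C(10,1)·!9 = 10·133496 = 1334960
  i=2: C(10,2)·!8 = 45·14833 = 667485
  i=3: C(10,3)·!7 = 120·1854 = 222480
  i=4: C(10,4)·!6 = 210·265 = 55650
  i=5: C(10,5)·!5 = 252·44 = 11088
  i=6: C(10,6)·!4 = 210·9 = 1890
  i=7: C(10,7)·!3 = 120·2 = 240
Total = 3628754.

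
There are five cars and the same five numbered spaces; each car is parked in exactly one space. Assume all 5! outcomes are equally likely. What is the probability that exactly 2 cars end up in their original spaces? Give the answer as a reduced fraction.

1/6

Favorable outcomes: C(5,2)·!3 = 10·2 = 20.
Total outcomes: 5! = 120.
Probability = 20/120 = 1/6.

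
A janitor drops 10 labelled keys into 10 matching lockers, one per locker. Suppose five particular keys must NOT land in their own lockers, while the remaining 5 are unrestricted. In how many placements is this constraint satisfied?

Let A_j be the event that the j-th constrained one is fixed. By inclusion-exclusion over the 5 events:
Σ_{j=0}^{5} (-1)^j C(5,j)(10-j)!
= C(5,0)·10! - C(5,1)·9! + C(5,2)·8! - C(5,3)·7! + C(5,4)·6! - C(5,5)·5!
= 3628800 - 1814400 + 403200 - 50400 + 3600 - 120
= 2170680

2170680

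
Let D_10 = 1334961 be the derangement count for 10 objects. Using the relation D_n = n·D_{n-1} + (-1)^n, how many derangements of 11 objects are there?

D_11 = 11·1334961 - 1 = 14684570.

14684570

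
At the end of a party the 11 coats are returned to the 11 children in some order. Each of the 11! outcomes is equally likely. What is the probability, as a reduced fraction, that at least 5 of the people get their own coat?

Favorable outcomes: Σ_{i≥5} C(11,i)·!(11-i) = 462·265 + 462·44 + 330·9 + 165·2 + 55·1 + 11·0 + 1·1 = 146114.
Total outcomes: 11! = 39916800.
Probability = 146114/39916800 = 73057/19958400.

73057/19958400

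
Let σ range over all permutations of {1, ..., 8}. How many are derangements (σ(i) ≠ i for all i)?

14833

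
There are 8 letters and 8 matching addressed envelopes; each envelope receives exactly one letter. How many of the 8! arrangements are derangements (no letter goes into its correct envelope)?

14833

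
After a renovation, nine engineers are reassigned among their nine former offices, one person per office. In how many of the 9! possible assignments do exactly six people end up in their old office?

Pick the 6 fixed positions: C(9,6) = 84 ways.
The other 3 form a derangement: !3 = 2.
Total: 84 × 2 = 168.

168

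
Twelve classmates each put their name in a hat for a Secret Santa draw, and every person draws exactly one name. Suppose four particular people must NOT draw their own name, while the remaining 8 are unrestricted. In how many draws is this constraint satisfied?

339696000

Inclusion-exclusion on the 4 forbidden self-matches:
Σ_{j=0}^{4} (-1)^j C(4,j)(12-j)!
= C(4,0)·12! - C(4,1)·11! + C(4,2)·10! - C(4,3)·9! + C(4,4)·8!
= 479001600 - 159667200 + 21772800 - 1451520 + 40320
= 339696000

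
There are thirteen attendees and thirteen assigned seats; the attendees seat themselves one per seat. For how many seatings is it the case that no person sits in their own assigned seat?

Recurrence: !13 = 12·(!12 + !11).
!13 = 12·(176214841 + 14684570) = 12·190899411 = 2290792932

2290792932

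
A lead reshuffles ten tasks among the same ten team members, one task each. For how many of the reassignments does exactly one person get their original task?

Pick the single fixed position: C(10,1) = 10 ways.
The remaining 9 must be deranged: !9 = 133496.
Total: 10 × 133496 = 1334960.

1334960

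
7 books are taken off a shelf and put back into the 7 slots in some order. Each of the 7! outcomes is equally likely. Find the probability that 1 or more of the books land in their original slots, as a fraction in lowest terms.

177/280

Favorable outcomes: Σ_{i≥1} C(7,i)·!(7-i) = 7·265 + 21·44 + 35·9 + 35·2 + 21·1 + 7·0 + 1·1 = 3186.
Total outcomes: 7! = 5040.
Probability = 3186/5040 = 177/280.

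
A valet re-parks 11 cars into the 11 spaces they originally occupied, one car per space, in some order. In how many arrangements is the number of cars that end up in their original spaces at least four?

757934

Sum C(11,i)·!(11-i) for i = 4..11:
  i=4: C(11,4)·!7 = 330·1854 = 611820
  i=5: C(11,5)·!6 = 462·265 = 122430
  i=6: C(11,6)·!5 = 462·44 = 20328
  i=7: C(11,7)·!4 = 330·9 = 2970
  i=8: C(11,8)·!3 = 165·2 = 330
  i=9: C(11,9)·!2 = 55·1 = 55
  i=10: C(11,10)·!1 = 11·0 = 0
  i=11: C(11,11)·!0 = 1·1 = 1
Total = 757934.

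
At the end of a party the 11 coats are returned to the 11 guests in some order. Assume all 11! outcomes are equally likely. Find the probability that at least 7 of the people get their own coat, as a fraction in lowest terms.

839/9979200

Favorable outcomes: Σ_{i≥7} C(11,i)·!(11-i) = 330·9 + 165·2 + 55·1 + 11·0 + 1·1 = 3356.
Total outcomes: 11! = 39916800.
Probability = 3356/39916800 = 839/9979200.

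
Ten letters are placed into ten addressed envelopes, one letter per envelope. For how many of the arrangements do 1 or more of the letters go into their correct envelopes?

# with exactly i fixed is C(10,i)·!(10-i); sum over i=1..10:
  i=1: C(10,1)·!9 = 10·133496 = 1334960
  i=2: C(10,2)·!8 = 45·14833 = 667485
  i=3: C(10,3)·!7 = 120·1854 = 222480
  i=4: C(10,4)·!6 = 210·265 = 55650
  i=5: C(10,5)·!5 = 252·44 = 11088
  i=6: C(10,6)·!4 = 210·9 = 1890
  i=7: C(10,7)·!3 = 120·2 = 240
  i=8: C(10,8)·!2 = 45·1 = 45
  i=9: C(10,9)·!1 = 10·0 = 0
  i=10: C(10,10)·!0 = 1·1 = 1
Total = 2293839.

2293839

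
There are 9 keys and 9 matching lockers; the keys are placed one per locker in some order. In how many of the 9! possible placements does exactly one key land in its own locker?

Pick the single fixed position: C(9,1) = 9 ways.
The remaining 8 must be deranged: !8 = 14833.
Total: 9 × 14833 = 133497.

133497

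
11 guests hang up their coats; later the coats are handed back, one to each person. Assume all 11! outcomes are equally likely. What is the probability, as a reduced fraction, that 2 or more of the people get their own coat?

10547659/39916800

Favorable outcomes: Σ_{i≥2} C(11,i)·!(11-i) = 55·133496 + 165·14833 + 330·1854 + 462·265 + 462·44 + 330·9 + 165·2 + 55·1 + 11·0 + 1·1 = 10547659.
Total outcomes: 11! = 39916800.
Probability = 10547659/39916800 = 10547659/39916800.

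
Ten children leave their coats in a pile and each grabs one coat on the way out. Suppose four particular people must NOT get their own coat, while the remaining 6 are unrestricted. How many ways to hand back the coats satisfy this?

2399760

Let A_j be the event that the j-th constrained one is fixed. By inclusion-exclusion over the 4 events:
Σ_{j=0}^{4} (-1)^j C(4,j)(10-j)!
= C(4,0)·10! - C(4,1)·9! + C(4,2)·8! - C(4,3)·7! + C(4,4)·6!
= 3628800 - 1451520 + 241920 - 20160 + 720
= 2399760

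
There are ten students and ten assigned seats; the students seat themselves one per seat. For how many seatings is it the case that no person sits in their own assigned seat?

The subfactorial !10 = [10!/e] (nearest integer).
10! = 3628800, and 3628800/e ≈ 1334960.92, so !10 = 1334961.

1334961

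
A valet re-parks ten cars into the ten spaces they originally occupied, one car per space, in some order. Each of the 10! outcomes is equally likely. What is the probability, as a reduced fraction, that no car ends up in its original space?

Favorable outcomes: !10 = 1334961.
Total outcomes: 10! = 3628800.
Probability = 1334961/3628800 = 16481/44800.

16481/44800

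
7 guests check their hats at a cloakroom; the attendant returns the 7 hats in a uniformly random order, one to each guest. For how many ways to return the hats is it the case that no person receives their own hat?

1854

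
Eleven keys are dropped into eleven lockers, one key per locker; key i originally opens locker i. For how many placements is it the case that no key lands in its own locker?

14684570

!11 = 11! · Σ_{k=0}^{11} (-1)^k/k!
= 11! - 11!/1! + 11!/2! - 11!/3! + 11!/4! - 11!/5! + 11!/6! - 11!/7! + 11!/8! - 11!/9! + 11!/10! - 11!/11!
= 39916800 - 39916800 + 19958400 - 6652800 + 1663200 - 332640 + 55440 - 7920 + 990 - 110 + 11 - 1
= 14684570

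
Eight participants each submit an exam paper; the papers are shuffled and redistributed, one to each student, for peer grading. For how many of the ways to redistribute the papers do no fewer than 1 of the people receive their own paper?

# with exactly i fixed is C(8,i)·!(8-i); sum over i=1..8:
  i=1: C(8,1)·!7 = 8·1854 = 14832
  i=2: C(8,2)·!6 = 28·265 = 7420
  i=3: C(8,3)·!5 = 56·44 = 2464
  i=4: C(8,4)·!4 = 70·9 = 630
  i=5: C(8,5)·!3 = 56·2 = 112
  i=6: C(8,6)·!2 = 28·1 = 28
  i=7: C(8,7)·!1 = 8·0 = 0
  i=8: C(8,8)·!0 = 1·1 = 1
Total = 25487.

25487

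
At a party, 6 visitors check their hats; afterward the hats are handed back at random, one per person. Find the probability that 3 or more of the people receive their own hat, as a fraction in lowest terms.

7/90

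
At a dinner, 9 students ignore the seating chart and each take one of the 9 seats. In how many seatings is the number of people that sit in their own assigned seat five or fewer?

362675

# with exactly i fixed is C(9,i)·!(9-i); sum over i=0..5:
  i=0: C(9,0)·!9 = 1·133496 = 133496
  i=1: C(9,1)·!8 = 9·14833 = 133497
  i=2: C(9,2)·!7 = 36·1854 = 66744
  i=3: C(9,3)·!6 = 84·265 = 22260
  i=4: C(9,4)·!5 = 126·44 = 5544
  i=5: C(9,5)·!4 = 126·9 = 1134
Total = 362675.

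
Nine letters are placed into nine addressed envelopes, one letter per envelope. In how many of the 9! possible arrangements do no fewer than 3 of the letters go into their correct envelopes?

29143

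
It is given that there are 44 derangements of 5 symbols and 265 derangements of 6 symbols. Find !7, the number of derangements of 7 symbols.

!7 = (7-1)·(!6 + !5) = 6·(265 + 44) = 6·309 = 1854.

1854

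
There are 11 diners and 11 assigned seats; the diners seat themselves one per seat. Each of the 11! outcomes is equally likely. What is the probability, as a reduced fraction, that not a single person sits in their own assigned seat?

1468457/3991680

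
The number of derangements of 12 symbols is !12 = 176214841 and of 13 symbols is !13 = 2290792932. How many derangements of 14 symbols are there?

32071101049

!14 = (14-1)·(!13 + !12) = 13·(2290792932 + 176214841) = 13·2467007773 = 32071101049.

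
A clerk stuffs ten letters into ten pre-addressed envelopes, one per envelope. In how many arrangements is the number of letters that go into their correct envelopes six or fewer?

3628514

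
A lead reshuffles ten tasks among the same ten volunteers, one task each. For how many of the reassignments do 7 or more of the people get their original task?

286

# with exactly i fixed is C(10,i)·!(10-i); sum over i=7..10:
  i=7: C(10,7)·!3 = 120·2 = 240
  i=8: C(10,8)·!2 = 45·1 = 45
  i=9: C(10,9)·!1 = 10·0 = 0
  i=10: C(10,10)·!0 = 1·1 = 1
Total = 286.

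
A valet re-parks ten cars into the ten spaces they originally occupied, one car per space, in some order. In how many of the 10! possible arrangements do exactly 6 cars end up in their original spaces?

Pick the 6 fixed positions: C(10,6) = 210 ways.
The remaining 4 must be deranged: !4 = 9.
Total: 210 × 9 = 1890.

1890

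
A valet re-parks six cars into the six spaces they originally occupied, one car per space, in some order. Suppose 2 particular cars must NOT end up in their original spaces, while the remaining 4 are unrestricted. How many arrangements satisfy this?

Let A_j be the event that the j-th constrained one is fixed. By inclusion-exclusion over the 2 events:
Σ_{j=0}^{2} (-1)^j C(2,j)(6-j)!
= C(2,0)·6! - C(2,1)·5! + C(2,2)·4!
= 720 - 240 + 24
= 504

504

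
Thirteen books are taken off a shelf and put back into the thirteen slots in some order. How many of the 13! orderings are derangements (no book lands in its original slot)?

!13 is the nearest integer to 13!/e.
13! = 6227020800, and 6227020800/e ≈ 2290792932.07, so !13 = 2290792932.

2290792932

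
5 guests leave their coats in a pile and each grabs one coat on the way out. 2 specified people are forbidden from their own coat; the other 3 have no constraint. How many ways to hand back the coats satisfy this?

78

Inclusion-exclusion on the 2 forbidden self-matches:
Σ_{j=0}^{2} (-1)^j C(2,j)(5-j)!
= C(2,0)·5! - C(2,1)·4! + C(2,2)·3!
= 120 - 48 + 6
= 78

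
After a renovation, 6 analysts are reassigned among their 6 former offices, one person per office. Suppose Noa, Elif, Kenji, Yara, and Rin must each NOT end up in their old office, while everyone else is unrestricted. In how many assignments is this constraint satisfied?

Let A_j be the event that the j-th constrained one is fixed. By inclusion-exclusion over the 5 events:
Σ_{j=0}^{5} (-1)^j C(5,j)(6-j)!
= C(5,0)·6! - C(5,1)·5! + C(5,2)·4! - C(5,3)·3! + C(5,4)·2! - C(5,5)·1!
= 720 - 600 + 240 - 60 + 10 - 1
= 309

309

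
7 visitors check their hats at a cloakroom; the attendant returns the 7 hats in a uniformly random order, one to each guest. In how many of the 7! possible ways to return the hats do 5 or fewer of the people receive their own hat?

5039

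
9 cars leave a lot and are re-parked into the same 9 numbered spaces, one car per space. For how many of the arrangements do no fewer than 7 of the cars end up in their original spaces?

37

# with exactly i fixed is C(9,i)·!(9-i); sum over i=7..9:
  i=7: C(9,7)·!2 = 36·1 = 36
  i=8: C(9,8)·!1 = 9·0 = 0
  i=9: C(9,9)·!0 = 1·1 = 1
Total = 37.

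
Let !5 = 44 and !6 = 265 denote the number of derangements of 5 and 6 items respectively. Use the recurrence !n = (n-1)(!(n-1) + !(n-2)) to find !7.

!7 = (7-1)·(!6 + !5) = 6·(265 + 44) = 6·309 = 1854.

1854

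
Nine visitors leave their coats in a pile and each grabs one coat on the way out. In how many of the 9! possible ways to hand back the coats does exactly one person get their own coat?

133497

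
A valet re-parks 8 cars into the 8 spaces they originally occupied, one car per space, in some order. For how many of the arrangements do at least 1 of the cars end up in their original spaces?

# with exactly i fixed is C(8,i)·!(8-i); sum over i=1..8:
  i=1: C(8,1)·!7 = 8·1854 = 14832
  i=2: C(8,2)·!6 = 28·265 = 7420
  i=3: C(8,3)·!5 = 56·44 = 2464
  i=4: C(8,4)·!4 = 70·9 = 630
  i=5: C(8,5)·!3 = 56·2 = 112
  i=6: C(8,6)·!2 = 28·1 = 28
  i=7: C(8,7)·!1 = 8·0 = 0
  i=8: C(8,8)·!0 = 1·1 = 1
Total = 25487.

25487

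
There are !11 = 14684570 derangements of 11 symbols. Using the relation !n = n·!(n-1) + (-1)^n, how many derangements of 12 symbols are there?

176214841

!12 = 12·14684570 + 1 = 176214841.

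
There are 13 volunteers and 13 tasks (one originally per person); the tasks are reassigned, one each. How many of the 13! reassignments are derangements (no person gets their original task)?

Use !n = n·!(n-1) + (-1)^n.
!13 = 13·176214841 - 1 = 2290792932

2290792932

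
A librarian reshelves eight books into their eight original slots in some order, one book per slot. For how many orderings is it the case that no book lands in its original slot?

14833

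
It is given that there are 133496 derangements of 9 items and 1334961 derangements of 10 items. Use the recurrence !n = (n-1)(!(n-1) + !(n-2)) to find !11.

14684570

!11 = (11-1)·(!10 + !9) = 10·(1334961 + 133496) = 10·1468457 = 14684570.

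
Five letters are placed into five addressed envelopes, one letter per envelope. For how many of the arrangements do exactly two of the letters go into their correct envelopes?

20

Choose which 2 of the 5 are fixed: C(5,2) = 10.
The remaining 3 must be deranged: !3 = 2.
Total: 10 × 2 = 20.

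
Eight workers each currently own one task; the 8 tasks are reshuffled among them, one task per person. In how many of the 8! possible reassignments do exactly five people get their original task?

112

Choose which 5 of the 8 are fixed: C(8,5) = 56.
The remaining 3 must be deranged: !3 = 2.
Total: 56 × 2 = 112.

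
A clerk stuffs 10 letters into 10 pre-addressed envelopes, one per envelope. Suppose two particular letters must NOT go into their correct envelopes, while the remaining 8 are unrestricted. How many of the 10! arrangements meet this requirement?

2943360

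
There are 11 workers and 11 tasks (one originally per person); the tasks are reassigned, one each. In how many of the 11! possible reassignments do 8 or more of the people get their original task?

386

Sum C(11,i)·!(11-i) for i = 8..11:
  i=8: C(11,8)·!3 = 165·2 = 330
  i=9: C(11,9)·!2 = 55·1 = 55
  i=10: C(11,10)·!1 = 11·0 = 0
  i=11: C(11,11)·!0 = 1·1 = 1
Total = 386.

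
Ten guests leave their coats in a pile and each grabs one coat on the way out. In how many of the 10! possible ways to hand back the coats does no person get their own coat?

1334961

!10 is the nearest integer to 10!/e.
10! = 3628800, and 3628800/e ≈ 1334960.92, so !10 = 1334961.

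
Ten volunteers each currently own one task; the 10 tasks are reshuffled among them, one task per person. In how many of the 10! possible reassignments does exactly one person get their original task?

1334960

Choose which one of the 10 is fixed: C(10,1) = 10.
The other 9 form a derangement: !9 = 133496.
Total: 10 × 133496 = 1334960.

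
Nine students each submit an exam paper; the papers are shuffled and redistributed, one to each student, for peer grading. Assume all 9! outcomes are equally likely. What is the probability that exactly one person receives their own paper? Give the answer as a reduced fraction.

2119/5760

Favorable outcomes: C(9,1)·!8 = 9·14833 = 133497.
Total outcomes: 9! = 362880.
Probability = 133497/362880 = 2119/5760.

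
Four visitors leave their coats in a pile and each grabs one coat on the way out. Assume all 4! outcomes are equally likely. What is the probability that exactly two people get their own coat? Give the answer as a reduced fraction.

1/4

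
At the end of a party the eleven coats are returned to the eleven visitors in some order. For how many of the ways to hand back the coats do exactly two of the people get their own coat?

Pick the 2 fixed positions: C(11,2) = 55 ways.
The other 9 form a derangement: !9 = 133496.
Total: 55 × 133496 = 7342280.

7342280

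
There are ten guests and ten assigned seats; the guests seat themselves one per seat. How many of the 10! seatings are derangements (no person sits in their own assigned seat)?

Recurrence: !10 = 9·(!9 + !8).
!10 = 9·(133496 + 14833) = 9·148329 = 1334961

1334961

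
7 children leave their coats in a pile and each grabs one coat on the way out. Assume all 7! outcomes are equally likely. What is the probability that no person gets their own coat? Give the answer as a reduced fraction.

103/280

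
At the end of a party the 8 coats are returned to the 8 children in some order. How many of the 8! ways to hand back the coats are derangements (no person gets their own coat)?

Recurrence: !8 = 8·!7 + (-1)^8.
!8 = 8·1854 + 1 = 14833

14833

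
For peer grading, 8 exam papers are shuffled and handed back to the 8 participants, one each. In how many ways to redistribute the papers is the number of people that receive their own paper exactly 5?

112

Pick the 5 fixed positions: C(8,5) = 56 ways.
The remaining 3 must be deranged: !3 = 2.
Total: 56 × 2 = 112.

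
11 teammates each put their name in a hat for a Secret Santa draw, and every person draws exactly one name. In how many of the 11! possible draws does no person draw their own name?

14684570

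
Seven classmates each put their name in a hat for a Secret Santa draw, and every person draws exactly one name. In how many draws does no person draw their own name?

1854

!7 is the nearest integer to 7!/e.
7! = 5040, and 5040/e ≈ 1854.11, so !7 = 1854.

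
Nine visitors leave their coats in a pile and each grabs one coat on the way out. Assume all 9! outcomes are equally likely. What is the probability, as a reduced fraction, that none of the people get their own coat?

16687/45360

Favorable outcomes: !9 = 133496.
Total outcomes: 9! = 362880.
Probability = 133496/362880 = 16687/45360.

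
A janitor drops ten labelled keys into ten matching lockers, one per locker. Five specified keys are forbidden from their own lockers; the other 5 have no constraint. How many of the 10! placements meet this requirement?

Inclusion-exclusion on the 5 forbidden self-matches:
Σ_{j=0}^{5} (-1)^j C(5,j)(10-j)!
= C(5,0)·10! - C(5,1)·9! + C(5,2)·8! - C(5,3)·7! + C(5,4)·6! - C(5,5)·5!
= 3628800 - 1814400 + 403200 - 50400 + 3600 - 120
= 2170680

2170680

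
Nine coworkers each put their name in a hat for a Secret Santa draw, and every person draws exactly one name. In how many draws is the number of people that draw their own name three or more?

29143

Sum C(9,i)·!(9-i) for i = 3..9:
  i=3: C(9,3)·!6 = 84·265 = 22260
  i=4: C(9,4)·!5 = 126·44 = 5544
  i=5: C(9,5)·!4 = 126·9 = 1134
  i=6: C(9,6)·!3 = 84·2 = 168
  i=7: C(9,7)·!2 = 36·1 = 36
  i=8: C(9,8)·!1 = 9·0 = 0
  i=9: C(9,9)·!0 = 1·1 = 1
Total = 29143.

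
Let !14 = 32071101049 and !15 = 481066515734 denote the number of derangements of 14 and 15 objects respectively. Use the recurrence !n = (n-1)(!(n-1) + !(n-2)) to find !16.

!16 = (16-1)·(!15 + !14) = 15·(481066515734 + 32071101049) = 15·513137616783 = 7697064251745.

7697064251745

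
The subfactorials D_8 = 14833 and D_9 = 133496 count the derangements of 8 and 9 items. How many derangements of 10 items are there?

1334961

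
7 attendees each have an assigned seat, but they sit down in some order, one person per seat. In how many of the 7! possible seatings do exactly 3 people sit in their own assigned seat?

315

Pick the 3 fixed positions: C(7,3) = 35 ways.
The remaining 4 must be deranged: !4 = 9.
Total: 35 × 9 = 315.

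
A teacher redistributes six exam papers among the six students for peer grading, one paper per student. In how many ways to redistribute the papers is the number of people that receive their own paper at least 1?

# with exactly i fixed is C(6,i)·!(6-i); sum over i=1..6:
  i=1: C(6,1)·!5 = 6·44 = 264
  i=2: C(6,2)·!4 = 15·9 = 135
  i=3: C(6,3)·!3 = 20·2 = 40
  i=4: C(6,4)·!2 = 15·1 = 15
  i=5: C(6,5)·!1 = 6·0 = 0
  i=6: C(6,6)·!0 = 1·1 = 1
Total = 455.

455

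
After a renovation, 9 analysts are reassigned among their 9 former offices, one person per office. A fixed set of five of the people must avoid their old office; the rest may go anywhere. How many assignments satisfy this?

Inclusion-exclusion on the 5 forbidden self-matches:
Σ_{j=0}^{5} (-1)^j C(5,j)(9-j)!
= C(5,0)·9! - C(5,1)·8! + C(5,2)·7! - C(5,3)·6! + C(5,4)·5! - C(5,5)·4!
= 362880 - 201600 + 50400 - 7200 + 600 - 24
= 205056

205056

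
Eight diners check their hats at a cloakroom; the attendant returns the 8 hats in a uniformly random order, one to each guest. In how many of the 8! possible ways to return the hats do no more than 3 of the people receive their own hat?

39549

Sum C(8,i)·!(8-i) for i = 0..3:
  i=0: C(8,0)·!8 = 1·14833 = 14833
  i=1: C(8,1)·!7 = 8·1854 = 14832
  i=2: C(8,2)·!6 = 28·265 = 7420
  i=3: C(8,3)·!5 = 56·44 = 2464
Total = 39549.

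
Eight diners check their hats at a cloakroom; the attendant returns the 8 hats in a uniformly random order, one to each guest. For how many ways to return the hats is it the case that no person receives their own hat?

!8 = 8! · Σ_{k=0}^{8} (-1)^k/k!
= 8! - 8!/1! + 8!/2! - 8!/3! + 8!/4! - 8!/5! + 8!/6! - 8!/7! + 8!/8!
= 40320 - 40320 + 20160 - 6720 + 1680 - 336 + 56 - 8 + 1
= 14833

14833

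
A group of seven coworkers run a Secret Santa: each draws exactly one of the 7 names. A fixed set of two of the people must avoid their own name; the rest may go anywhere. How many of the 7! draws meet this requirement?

Inclusion-exclusion on the 2 forbidden self-matches:
Σ_{j=0}^{2} (-1)^j C(2,j)(7-j)!
= C(2,0)·7! - C(2,1)·6! + C(2,2)·5!
= 5040 - 1440 + 120
= 3720

3720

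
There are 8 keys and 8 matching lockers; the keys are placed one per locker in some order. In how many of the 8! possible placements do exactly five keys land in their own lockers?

Pick the 5 fixed positions: C(8,5) = 56 ways.
The remaining 3 must be deranged: !3 = 2.
Total: 56 × 2 = 112.

112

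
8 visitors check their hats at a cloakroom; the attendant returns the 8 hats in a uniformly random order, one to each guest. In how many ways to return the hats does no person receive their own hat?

The number of derangements of 8 is !8 = Σ_{k=0}^{8} (-1)^k·8!/k!
= 8! - 8!/1! + 8!/2! - 8!/3! + 8!/4! - 8!/5! + 8!/6! - 8!/7! + 8!/8!
= 40320 - 40320 + 20160 - 6720 + 1680 - 336 + 56 - 8 + 1
= 14833

14833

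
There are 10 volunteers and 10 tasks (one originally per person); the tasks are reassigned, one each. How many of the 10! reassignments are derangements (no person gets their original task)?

1334961

By inclusion-exclusion, !10 = Σ (-1)^k · 10!/k! for k=0..10
= 10! - 10!/1! + 10!/2! - 10!/3! + 10!/4! - 10!/5! + 10!/6! - 10!/7! + 10!/8! - 10!/9! + 10!/10!
= 3628800 - 3628800 + 1814400 - 604800 + 151200 - 30240 + 5040 - 720 + 90 - 10 + 1
= 1334961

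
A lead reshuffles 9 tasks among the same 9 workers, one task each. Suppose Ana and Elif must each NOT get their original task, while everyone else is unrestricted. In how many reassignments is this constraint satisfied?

287280

Inclusion-exclusion on the 2 forbidden self-matches:
Σ_{j=0}^{2} (-1)^j C(2,j)(9-j)!
= C(2,0)·9! - C(2,1)·8! + C(2,2)·7!
= 362880 - 80640 + 5040
= 287280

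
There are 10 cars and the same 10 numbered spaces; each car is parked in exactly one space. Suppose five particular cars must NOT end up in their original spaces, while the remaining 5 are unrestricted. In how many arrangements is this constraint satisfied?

2170680

Let A_j be the event that the j-th constrained one is fixed. By inclusion-exclusion over the 5 events:
Σ_{j=0}^{5} (-1)^j C(5,j)(10-j)!
= C(5,0)·10! - C(5,1)·9! + C(5,2)·8! - C(5,3)·7! + C(5,4)·6! - C(5,5)·5!
= 3628800 - 1814400 + 403200 - 50400 + 3600 - 120
= 2170680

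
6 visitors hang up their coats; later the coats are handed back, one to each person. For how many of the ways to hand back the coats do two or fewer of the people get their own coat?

664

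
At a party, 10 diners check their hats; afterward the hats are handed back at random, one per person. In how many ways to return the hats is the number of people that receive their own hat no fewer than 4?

# with exactly i fixed is C(10,i)·!(10-i); sum over i=4..10:
  i=4: C(10,4)·!6 = 210·265 = 55650
  i=5: C(10,5)·!5 = 252·44 = 11088
  i=6: C(10,6)·!4 = 210·9 = 1890
  i=7: C(10,7)·!3 = 120·2 = 240
  i=8: C(10,8)·!2 = 45·1 = 45
  i=9: C(10,9)·!1 = 10·0 = 0
  i=10: C(10,10)·!0 = 1·1 = 1
Total = 68914.

68914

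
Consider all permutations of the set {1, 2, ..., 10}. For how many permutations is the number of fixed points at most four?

3615536

# with exactly i fixed is C(10,i)·!(10-i); sum over i=0..4:
  i=0: C(10,0)·!10 = 1·1334961 = 1334961
  i=1: C(10,1)·!9 = 10·133496 = 1334960
  i=2: C(10,2)·!8 = 45·14833 = 667485
  i=3: C(10,3)·!7 = 120·1854 = 222480
  i=4: C(10,4)·!6 = 210·265 = 55650
Total = 3615536.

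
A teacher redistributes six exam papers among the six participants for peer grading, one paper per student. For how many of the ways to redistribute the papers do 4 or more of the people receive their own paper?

16

Sum C(6,i)·!(6-i) for i = 4..6:
  i=4: C(6,4)·!2 = 15·1 = 15
  i=5: C(6,5)·!1 = 6·0 = 0
  i=6: C(6,6)·!0 = 1·1 = 1
Total = 16.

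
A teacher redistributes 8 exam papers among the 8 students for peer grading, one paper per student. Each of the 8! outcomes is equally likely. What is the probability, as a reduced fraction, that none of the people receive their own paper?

2119/5760

Favorable outcomes: !8 = 14833.
Total outcomes: 8! = 40320.
Probability = 14833/40320 = 2119/5760.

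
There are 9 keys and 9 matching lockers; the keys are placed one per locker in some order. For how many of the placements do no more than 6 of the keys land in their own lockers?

362843

Sum C(9,i)·!(9-i) for i = 0..6:
  i=0: C(9,0)·!9 = 1·133496 = 133496
  i=1: C(9,1)·!8 = 9·14833 = 133497
  i=2: C(9,2)·!7 = 36·1854 = 66744
  i=3: C(9,3)·!6 = 84·265 = 22260
  i=4: C(9,4)·!5 = 126·44 = 5544
  i=5: C(9,5)·!4 = 126·9 = 1134
  i=6: C(9,6)·!3 = 84·2 = 168
Total = 362843.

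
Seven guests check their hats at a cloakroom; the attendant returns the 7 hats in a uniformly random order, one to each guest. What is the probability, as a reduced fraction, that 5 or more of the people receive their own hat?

Favorable outcomes: Σ_{i≥5} C(7,i)·!(7-i) = 21·1 + 7·0 + 1·1 = 22.
Total outcomes: 7! = 5040.
Probability = 22/5040 = 11/2520.

11/2520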